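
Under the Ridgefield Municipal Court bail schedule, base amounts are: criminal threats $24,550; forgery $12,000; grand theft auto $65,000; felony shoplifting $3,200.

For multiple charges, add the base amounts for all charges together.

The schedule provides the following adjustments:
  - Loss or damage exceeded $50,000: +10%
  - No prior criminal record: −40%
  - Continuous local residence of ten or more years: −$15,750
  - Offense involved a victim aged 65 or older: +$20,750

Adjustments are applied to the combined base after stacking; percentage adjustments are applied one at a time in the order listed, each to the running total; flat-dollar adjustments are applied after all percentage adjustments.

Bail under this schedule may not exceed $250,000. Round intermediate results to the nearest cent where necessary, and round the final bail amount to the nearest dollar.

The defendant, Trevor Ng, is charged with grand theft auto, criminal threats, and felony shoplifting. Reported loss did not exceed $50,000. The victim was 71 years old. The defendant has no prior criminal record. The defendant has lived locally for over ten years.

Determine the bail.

Base amounts from the schedule: grand theft auto $65,000; criminal threats $24,550; felony shoplifting $3,200.
Stacking rule: sum of all bases. $65,000 + $24,550 + $3,200 = $92,750.
No prior criminal record (−40%): $92,750 × 0.6 = $55,650.
Continuous local residence of ten or more years (−$15,750 flat): $55,650 − $15,750 = $39,900.
Offense involved a victim aged 65 or older (+$20,750 flat): $39,900 + $20,750 = $60,650.
$60,650 is within the $250,000 maximum.

$60,650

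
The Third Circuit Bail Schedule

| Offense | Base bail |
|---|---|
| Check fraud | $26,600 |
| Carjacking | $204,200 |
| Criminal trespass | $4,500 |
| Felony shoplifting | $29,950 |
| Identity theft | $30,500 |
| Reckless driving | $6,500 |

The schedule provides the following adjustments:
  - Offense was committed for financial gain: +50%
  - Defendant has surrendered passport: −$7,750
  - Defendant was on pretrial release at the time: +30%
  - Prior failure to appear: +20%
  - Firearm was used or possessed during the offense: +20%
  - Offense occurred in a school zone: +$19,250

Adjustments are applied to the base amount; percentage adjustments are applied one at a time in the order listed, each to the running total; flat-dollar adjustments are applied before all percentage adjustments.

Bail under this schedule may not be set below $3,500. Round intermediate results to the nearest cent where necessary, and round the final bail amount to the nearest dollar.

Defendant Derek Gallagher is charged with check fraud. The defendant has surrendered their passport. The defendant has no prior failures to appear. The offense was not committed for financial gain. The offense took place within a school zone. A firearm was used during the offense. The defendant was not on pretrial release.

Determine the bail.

Base amounts from the schedule: check fraud $26,600.
Single charge. Combined base = $26,600.
Defendant has surrendered passport (−$7,750 flat): $26,600 − $7,750 = $18,850.
Offense occurred in a school zone (+$19,250 flat): $18,850 + $19,250 = $38,100.
Firearm was used or possessed during the offense (+20%): $38,100 × 1.2 = $45,720.
$45,720 is at or above the $3,500 minimum.

$45,720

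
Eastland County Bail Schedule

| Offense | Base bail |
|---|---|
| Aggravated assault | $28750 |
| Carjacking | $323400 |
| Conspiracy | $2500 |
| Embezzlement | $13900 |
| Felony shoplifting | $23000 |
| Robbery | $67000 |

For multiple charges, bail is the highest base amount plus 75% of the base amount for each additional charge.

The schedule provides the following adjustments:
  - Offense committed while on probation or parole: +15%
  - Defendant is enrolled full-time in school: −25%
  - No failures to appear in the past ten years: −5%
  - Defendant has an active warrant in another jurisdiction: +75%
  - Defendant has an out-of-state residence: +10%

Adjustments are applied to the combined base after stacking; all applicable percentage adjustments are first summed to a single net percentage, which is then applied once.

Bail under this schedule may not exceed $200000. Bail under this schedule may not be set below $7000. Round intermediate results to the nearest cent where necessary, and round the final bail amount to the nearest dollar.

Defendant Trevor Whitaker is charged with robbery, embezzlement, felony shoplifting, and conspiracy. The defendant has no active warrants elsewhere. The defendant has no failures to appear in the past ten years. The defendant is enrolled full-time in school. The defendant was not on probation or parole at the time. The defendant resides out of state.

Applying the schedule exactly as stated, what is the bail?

$77240

Base amounts from the schedule: robbery $67000; embezzlement $13900; felony shoplifting $23000; conspiracy $2500.
Stacking rule: highest base plus 75% of each additional charge. Highest is robbery at $67000. Additional: $13900 × 75% = $10425; $23000 × 75% = $17250; $2500 × 75% = $1875. Combined base = $67000 + $29550 = $96550.
Net percentage adjustment: −25% −5% +10% = −20%. $96550 × 0.8 = $77240.
$77240 is within the $200000 maximum.
$77240 is at or above the $7000 minimum.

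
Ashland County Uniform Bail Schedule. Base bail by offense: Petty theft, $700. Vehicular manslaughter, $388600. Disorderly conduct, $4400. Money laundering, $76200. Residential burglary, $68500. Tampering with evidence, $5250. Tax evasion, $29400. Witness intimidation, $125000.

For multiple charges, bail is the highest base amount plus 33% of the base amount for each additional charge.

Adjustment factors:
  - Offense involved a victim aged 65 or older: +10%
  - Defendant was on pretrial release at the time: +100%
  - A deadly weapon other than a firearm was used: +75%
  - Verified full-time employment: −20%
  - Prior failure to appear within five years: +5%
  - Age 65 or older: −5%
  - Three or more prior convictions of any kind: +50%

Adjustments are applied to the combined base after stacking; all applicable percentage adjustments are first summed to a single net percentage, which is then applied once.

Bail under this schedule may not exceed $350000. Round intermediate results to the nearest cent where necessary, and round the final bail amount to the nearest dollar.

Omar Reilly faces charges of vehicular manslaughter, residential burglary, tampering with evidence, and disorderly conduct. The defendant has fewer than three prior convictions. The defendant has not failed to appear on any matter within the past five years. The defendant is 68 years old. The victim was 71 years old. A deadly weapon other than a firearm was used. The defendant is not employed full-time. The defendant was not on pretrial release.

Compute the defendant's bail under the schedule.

$350000

Base amounts from the schedule: vehicular manslaughter $388600; residential burglary $68500; tampering with evidence $5250; disorderly conduct $4400.
Stacking rule: highest base plus 33% of each additional charge. Highest is vehicular manslaughter at $388600. Additional: $68500 × 33% = $22605; $5250 × 33% = $1732.50; $4400 × 33% = $1452. Combined base = $388600 + $25789.50 = $414389.50.
Net percentage adjustment: +10% +75% −5% = +80%. $414389.50 × 1.8 = $745901.10.
Result $745901.10 exceeds the maximum of $350000; bail is capped at $350000.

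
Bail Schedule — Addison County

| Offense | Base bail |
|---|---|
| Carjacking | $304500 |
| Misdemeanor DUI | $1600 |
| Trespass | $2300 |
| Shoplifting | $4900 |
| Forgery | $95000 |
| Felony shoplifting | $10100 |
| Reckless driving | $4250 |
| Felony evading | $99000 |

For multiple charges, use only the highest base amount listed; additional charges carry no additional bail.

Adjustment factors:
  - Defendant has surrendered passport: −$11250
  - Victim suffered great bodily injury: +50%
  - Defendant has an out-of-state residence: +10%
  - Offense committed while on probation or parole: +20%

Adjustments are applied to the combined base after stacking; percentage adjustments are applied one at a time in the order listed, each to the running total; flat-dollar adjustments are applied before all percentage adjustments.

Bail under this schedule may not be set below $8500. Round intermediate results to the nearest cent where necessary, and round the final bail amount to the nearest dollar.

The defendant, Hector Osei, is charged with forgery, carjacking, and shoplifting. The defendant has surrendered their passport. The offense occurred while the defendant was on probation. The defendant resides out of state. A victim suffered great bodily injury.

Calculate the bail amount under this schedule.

$580635

Base amounts from the schedule: forgery $95000; carjacking $304500; shoplifting $4900.
Stacking rule: use the highest base only. Highest is carjacking at $304500. Combined base = $304500.
Defendant has surrendered passport (−$11250 flat): $304500 − $11250 = $293250.
Victim suffered great bodily injury (+50%): $293250 × 1.5 = $439875.
Defendant has an out-of-state residence (+10%): $439875 × 1.1 = $483862.50.
Offense committed while on probation or parole (+20%): $483862.50 × 1.2 = $580635.
$580635 is at or above the $8500 minimum.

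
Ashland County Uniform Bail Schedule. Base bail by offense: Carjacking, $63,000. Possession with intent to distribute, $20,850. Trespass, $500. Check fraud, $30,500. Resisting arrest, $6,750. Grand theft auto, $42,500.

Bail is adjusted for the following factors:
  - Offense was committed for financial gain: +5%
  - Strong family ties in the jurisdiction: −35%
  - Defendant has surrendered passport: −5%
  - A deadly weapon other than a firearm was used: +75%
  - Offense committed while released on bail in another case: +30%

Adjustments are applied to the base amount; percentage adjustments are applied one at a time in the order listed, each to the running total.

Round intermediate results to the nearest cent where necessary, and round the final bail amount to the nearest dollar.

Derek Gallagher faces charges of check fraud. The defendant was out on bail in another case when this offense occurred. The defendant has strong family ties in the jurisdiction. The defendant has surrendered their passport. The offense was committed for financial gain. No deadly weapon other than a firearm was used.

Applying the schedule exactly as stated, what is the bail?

Base amounts from the schedule: check fraud $30,500.
Single charge. Combined base = $30,500.
Offense was committed for financial gain (+5%): $30,500 × 1.05 = $32,025.
Strong family ties in the jurisdiction (−35%): $32,025 × 0.65 = $20,816.25.
Defendant has surrendered passport (−5%): $20,816.25 × 0.95 = $19,775.44.
Offense committed while released on bail in another case (+30%): $19,775.44 × 1.3 = $25,708.07.
Rounded to the nearest dollar: $25,708.

$25,708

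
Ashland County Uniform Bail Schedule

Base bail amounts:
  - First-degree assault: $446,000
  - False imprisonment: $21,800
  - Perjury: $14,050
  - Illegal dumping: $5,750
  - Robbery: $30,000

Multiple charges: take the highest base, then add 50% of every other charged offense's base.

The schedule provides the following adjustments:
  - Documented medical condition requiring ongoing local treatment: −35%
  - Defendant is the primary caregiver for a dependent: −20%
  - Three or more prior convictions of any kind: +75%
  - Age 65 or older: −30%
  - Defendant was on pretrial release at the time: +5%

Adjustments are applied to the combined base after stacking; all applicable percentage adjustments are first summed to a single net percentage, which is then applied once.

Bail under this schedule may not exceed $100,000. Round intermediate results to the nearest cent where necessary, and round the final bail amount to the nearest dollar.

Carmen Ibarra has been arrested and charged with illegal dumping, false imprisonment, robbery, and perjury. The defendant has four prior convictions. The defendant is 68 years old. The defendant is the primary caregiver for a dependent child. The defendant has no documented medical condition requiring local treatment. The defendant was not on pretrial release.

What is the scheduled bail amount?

Base amounts from the schedule: illegal dumping $5,750; false imprisonment $21,800; robbery $30,000; perjury $14,050.
Stacking rule: highest base plus 50% of each additional charge. Highest is robbery at $30,000. Additional: $5,750 × 50% = $2,875; $21,800 × 50% = $10,900; $14,050 × 50% = $7,025. Combined base = $30,000 + $20,800 = $50,800.
Net percentage adjustment: −20% +75% −30% = +25%. $50,800 × 1.25 = $63,500.
$63,500 is within the $100,000 maximum.

$63,500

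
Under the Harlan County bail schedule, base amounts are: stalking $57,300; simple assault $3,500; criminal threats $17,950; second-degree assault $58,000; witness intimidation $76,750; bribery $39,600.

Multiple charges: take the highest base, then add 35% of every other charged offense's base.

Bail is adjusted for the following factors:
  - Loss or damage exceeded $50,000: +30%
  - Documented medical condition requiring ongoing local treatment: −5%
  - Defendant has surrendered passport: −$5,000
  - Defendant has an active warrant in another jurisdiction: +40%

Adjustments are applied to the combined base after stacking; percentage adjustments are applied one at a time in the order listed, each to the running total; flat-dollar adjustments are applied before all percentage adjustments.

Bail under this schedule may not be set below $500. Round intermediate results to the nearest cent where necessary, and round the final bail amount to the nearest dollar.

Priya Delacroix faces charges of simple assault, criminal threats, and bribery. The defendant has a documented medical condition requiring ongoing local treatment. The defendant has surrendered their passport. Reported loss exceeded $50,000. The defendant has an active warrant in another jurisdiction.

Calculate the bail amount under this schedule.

$72,804

Base amounts from the schedule: simple assault $3,500; criminal threats $17,950; bribery $39,600.
Stacking rule: highest base plus 35% of each additional charge. Highest is bribery at $39,600. Additional: $3,500 × 35% = $1,225; $17,950 × 35% = $6,282.50. Combined base = $39,600 + $7,507.50 = $47,107.50.
Defendant has surrendered passport (−$5,000 flat): $47,107.50 − $5,000 = $42,107.50.
Loss or damage exceeded $50,000 (+30%): $42,107.50 × 1.3 = $54,739.75.
Documented medical condition requiring ongoing local treatment (−5%): $54,739.75 × 0.95 = $52,002.76.
Defendant has an active warrant in another jurisdiction (+40%): $52,002.76 × 1.4 = $72,803.86.
$72,803.86 is at or above the $500 minimum.
Rounded to the nearest dollar: $72,804.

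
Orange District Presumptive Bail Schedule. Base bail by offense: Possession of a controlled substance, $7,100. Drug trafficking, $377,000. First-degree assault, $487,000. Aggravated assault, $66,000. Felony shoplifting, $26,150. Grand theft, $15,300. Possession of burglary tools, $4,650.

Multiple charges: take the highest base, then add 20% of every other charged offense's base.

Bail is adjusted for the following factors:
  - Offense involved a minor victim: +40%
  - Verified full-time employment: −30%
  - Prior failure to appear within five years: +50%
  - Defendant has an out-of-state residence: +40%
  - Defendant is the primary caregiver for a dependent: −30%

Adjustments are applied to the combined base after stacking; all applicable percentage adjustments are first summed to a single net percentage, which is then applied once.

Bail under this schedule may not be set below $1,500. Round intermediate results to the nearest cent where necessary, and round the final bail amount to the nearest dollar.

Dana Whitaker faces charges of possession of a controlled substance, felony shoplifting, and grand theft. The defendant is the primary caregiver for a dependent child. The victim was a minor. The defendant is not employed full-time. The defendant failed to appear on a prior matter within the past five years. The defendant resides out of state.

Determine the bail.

$61,260

Base amounts from the schedule: possession of a controlled substance $7,100; felony shoplifting $26,150; grand theft $15,300.
Stacking rule: highest base plus 20% of each additional charge. Highest is felony shoplifting at $26,150. Additional: $7,100 × 20% = $1,420; $15,300 × 20% = $3,060. Combined base = $26,150 + $4,480 = $30,630.
Net percentage adjustment: +40% +50% +40% −30% = +100%. $30,630 × 2 = $61,260.
$61,260 is at or above the $1,500 minimum.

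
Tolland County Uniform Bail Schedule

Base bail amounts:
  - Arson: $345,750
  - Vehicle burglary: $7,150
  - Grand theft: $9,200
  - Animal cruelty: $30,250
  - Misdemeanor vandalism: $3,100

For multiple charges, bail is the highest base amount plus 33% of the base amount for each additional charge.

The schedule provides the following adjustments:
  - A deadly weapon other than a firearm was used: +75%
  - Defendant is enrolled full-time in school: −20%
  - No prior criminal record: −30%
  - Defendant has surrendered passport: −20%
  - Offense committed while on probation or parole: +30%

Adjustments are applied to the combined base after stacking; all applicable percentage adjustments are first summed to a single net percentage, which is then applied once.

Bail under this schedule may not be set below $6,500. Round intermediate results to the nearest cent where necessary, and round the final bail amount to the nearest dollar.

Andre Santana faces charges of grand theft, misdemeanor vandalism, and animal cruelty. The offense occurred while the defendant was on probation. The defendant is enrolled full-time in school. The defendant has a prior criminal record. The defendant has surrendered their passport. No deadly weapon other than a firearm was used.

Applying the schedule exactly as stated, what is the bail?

$30,878

Base amounts from the schedule: grand theft $9,200; misdemeanor vandalism $3,100; animal cruelty $30,250.
Stacking rule: highest base plus 33% of each additional charge. Highest is animal cruelty at $30,250. Additional: $9,200 × 33% = $3,036; $3,100 × 33% = $1,023. Combined base = $30,250 + $4,059 = $34,309.
Net percentage adjustment: −20% −20% +30% = −10%. $34,309 × 0.9 = $30,878.10.
$30,878.10 is at or above the $6,500 minimum.
Rounded to the nearest dollar: $30,878.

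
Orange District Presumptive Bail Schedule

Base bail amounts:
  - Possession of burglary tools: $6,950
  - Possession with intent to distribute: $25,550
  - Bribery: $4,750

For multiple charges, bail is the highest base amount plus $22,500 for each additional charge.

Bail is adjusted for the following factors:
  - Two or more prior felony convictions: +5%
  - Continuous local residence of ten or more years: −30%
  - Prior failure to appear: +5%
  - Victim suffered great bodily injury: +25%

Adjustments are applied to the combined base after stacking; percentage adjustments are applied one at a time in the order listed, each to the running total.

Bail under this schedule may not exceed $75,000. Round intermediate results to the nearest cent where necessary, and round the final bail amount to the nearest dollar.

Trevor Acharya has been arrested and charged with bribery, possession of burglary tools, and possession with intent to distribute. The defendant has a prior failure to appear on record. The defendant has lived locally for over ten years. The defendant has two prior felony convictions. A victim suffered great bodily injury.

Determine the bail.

$68,059

Base amounts from the schedule: bribery $4,750; possession of burglary tools $6,950; possession with intent to distribute $25,550.
Stacking rule: highest base plus $22,500 per additional charge. Highest is possession with intent to distribute at $25,550; 2 additional charges → +$45,000. Combined base = $70,550.
Two or more prior felony convictions (+5%): $70,550 × 1.05 = $74,077.50.
Continuous local residence of ten or more years (−30%): $74,077.50 × 0.7 = $51,854.25.
Prior failure to appear (+5%): $51,854.25 × 1.05 = $54,446.96.
Victim suffered great bodily injury (+25%): $54,446.96 × 1.25 = $68,058.70.
$68,058.70 is within the $75,000 maximum.
Rounded to the nearest dollar: $68,059.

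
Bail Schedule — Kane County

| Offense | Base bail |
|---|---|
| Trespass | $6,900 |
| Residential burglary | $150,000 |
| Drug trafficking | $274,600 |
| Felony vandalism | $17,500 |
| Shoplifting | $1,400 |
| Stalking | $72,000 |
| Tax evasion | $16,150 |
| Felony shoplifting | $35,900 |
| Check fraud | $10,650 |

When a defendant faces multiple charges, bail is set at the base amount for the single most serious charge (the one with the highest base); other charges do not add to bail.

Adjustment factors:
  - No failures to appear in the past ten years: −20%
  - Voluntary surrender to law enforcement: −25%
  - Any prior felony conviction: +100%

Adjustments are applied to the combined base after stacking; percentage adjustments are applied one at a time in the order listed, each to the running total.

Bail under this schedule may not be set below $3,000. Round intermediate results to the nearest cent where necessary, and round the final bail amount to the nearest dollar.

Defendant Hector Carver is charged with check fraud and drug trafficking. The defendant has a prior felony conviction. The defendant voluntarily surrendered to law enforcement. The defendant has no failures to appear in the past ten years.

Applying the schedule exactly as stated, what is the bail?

Base amounts from the schedule: check fraud $10,650; drug trafficking $274,600.
Stacking rule: use the highest base only. Highest is drug trafficking at $274,600. Combined base = $274,600.
No failures to appear in the past ten years (−20%): $274,600 × 0.8 = $219,680.
Voluntary surrender to law enforcement (−25%): $219,680 × 0.75 = $164,760.
Any prior felony conviction (+100%): $164,760 × 2 = $329,520.
$329,520 is at or above the $3,000 minimum.

$329,520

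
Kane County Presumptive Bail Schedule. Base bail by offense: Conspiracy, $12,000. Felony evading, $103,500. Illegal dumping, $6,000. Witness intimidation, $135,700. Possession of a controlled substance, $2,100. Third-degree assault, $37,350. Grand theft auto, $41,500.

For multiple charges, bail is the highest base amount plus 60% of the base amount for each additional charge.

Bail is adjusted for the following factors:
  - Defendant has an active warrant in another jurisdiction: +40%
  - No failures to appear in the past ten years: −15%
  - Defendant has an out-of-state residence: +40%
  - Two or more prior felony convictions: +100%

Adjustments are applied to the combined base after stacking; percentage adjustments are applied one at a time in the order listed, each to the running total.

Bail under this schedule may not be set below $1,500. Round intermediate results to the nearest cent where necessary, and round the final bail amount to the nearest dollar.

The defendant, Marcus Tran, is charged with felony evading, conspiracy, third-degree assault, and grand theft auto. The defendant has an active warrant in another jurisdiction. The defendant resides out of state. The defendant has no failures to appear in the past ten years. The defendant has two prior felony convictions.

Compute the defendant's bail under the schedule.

$526,489

Base amounts from the schedule: felony evading $103,500; conspiracy $12,000; third-degree assault $37,350; grand theft auto $41,500.
Stacking rule: highest base plus 60% of each additional charge. Highest is felony evading at $103,500. Additional: $12,000 × 60% = $7,200; $37,350 × 60% = $22,410; $41,500 × 60% = $24,900. Combined base = $103,500 + $54,510 = $158,010.
Defendant has an active warrant in another jurisdiction (+40%): $158,010 × 1.4 = $221,214.
No failures to appear in the past ten years (−15%): $221,214 × 0.85 = $188,031.90.
Defendant has an out-of-state residence (+40%): $188,031.90 × 1.4 = $263,244.66.
Two or more prior felony convictions (+100%): $263,244.66 × 2 = $526,489.32.
$526,489.32 is at or above the $1,500 minimum.
Rounded to the nearest dollar: $526,489.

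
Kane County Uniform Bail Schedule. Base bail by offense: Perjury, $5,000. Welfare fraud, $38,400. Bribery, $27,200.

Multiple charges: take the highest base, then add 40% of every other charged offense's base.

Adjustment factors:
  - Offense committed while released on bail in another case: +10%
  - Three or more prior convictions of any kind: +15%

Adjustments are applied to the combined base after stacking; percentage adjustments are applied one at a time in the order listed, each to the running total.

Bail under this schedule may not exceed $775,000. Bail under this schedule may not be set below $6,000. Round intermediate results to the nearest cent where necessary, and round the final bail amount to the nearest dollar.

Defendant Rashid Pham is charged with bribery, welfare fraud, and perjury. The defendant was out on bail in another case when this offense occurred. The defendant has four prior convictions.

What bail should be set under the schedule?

$64,869

Base amounts from the schedule: bribery $27,200; welfare fraud $38,400; perjury $5,000.
Stacking rule: highest base plus 40% of each additional charge. Highest is welfare fraud at $38,400. Additional: $27,200 × 40% = $10,880; $5,000 × 40% = $2,000. Combined base = $38,400 + $12,880 = $51,280.
Offense committed while released on bail in another case (+10%): $51,280 × 1.1 = $56,408.
Three or more prior convictions of any kind (+15%): $56,408 × 1.15 = $64,869.20.
$64,869.20 is within the $775,000 maximum.
$64,869.20 is at or above the $6,000 minimum.
Rounded to the nearest dollar: $64,869.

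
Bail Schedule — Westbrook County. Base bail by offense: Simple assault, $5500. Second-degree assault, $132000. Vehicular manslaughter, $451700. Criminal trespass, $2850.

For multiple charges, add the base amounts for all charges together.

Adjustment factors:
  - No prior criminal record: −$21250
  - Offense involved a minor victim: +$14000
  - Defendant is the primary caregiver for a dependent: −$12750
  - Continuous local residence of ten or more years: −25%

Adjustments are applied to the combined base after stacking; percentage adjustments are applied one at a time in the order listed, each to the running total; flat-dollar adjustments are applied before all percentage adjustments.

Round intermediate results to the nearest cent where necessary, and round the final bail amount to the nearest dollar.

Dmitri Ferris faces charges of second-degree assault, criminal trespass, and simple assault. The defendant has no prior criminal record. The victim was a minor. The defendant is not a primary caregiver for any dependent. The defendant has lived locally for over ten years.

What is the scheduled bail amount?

Base amounts from the schedule: second-degree assault $132000; criminal trespass $2850; simple assault $5500.
Stacking rule: sum of all bases. $132000 + $2850 + $5500 = $140350.
No prior criminal record (−$21250 flat): $140350 − $21250 = $119100.
Offense involved a minor victim (+$14000 flat): $119100 + $14000 = $133100.
Continuous local residence of ten or more years (−25%): $133100 × 0.75 = $99825.

$99825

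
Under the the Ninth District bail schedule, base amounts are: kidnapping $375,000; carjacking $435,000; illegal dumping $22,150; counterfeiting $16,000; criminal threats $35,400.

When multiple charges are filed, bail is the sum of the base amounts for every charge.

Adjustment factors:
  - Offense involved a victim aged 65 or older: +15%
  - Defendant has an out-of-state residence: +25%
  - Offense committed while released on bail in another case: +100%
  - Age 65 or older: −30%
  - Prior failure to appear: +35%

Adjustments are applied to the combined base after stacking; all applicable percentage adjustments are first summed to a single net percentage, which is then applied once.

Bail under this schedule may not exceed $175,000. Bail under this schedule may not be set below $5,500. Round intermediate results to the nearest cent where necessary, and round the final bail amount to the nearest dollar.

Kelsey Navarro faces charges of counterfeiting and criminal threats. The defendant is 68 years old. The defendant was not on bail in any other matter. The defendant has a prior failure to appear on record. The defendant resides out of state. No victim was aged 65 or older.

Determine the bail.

$66,820

Base amounts from the schedule: counterfeiting $16,000; criminal threats $35,400.
Stacking rule: sum of all bases. $16,000 + $35,400 = $51,400.
Net percentage adjustment: +25% −30% +35% = +30%. $51,400 × 1.3 = $66,820.
$66,820 is within the $175,000 maximum.
$66,820 is at or above the $5,500 minimum.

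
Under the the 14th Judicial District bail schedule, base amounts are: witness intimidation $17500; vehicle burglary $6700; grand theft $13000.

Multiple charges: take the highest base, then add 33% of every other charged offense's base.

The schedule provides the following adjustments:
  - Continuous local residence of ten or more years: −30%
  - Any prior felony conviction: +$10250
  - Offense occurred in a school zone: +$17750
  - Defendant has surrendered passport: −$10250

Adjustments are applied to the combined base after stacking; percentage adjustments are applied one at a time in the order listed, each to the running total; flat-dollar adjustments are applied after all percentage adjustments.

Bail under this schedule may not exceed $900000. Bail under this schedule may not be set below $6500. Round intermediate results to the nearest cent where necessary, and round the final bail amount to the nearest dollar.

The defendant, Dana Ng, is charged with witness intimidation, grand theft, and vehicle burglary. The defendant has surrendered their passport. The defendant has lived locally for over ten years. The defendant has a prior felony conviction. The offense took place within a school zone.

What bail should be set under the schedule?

Base amounts from the schedule: witness intimidation $17500; grand theft $13000; vehicle burglary $6700.
Stacking rule: highest base plus 33% of each additional charge. Highest is witness intimidation at $17500. Additional: $13000 × 33% = $4290; $6700 × 33% = $2211. Combined base = $17500 + $6501 = $24001.
Continuous local residence of ten or more years (−30%): $24001 × 0.7 = $16800.70.
Any prior felony conviction (+$10250 flat): $16800.70 + $10250 = $27050.70.
Offense occurred in a school zone (+$17750 flat): $27050.70 + $17750 = $44800.70.
Defendant has surrendered passport (−$10250 flat): $44800.70 − $10250 = $34550.70.
$34550.70 is within the $900000 maximum.
$34550.70 is at or above the $6500 minimum.
Rounded to the nearest dollar: $34551.

$34551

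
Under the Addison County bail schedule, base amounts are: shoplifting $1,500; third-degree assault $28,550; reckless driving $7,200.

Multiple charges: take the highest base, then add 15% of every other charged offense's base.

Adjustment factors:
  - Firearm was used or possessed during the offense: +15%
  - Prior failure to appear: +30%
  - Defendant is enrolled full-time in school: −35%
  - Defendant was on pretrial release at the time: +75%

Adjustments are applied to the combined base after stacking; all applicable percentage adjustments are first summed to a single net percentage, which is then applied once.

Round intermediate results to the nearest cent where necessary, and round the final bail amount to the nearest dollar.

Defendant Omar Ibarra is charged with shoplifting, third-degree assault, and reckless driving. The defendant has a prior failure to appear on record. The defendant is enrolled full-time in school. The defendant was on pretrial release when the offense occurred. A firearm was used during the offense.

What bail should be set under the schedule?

Base amounts from the schedule: shoplifting $1,500; third-degree assault $28,550; reckless driving $7,200.
Stacking rule: highest base plus 15% of each additional charge. Highest is third-degree assault at $28,550. Additional: $1,500 × 15% = $225; $7,200 × 15% = $1,080. Combined base = $28,550 + $1,305 = $29,855.
Net percentage adjustment: +15% +30% −35% +75% = +85%. $29,855 × 1.85 = $55,231.75.
Rounded to the nearest dollar: $55,232.

$55,232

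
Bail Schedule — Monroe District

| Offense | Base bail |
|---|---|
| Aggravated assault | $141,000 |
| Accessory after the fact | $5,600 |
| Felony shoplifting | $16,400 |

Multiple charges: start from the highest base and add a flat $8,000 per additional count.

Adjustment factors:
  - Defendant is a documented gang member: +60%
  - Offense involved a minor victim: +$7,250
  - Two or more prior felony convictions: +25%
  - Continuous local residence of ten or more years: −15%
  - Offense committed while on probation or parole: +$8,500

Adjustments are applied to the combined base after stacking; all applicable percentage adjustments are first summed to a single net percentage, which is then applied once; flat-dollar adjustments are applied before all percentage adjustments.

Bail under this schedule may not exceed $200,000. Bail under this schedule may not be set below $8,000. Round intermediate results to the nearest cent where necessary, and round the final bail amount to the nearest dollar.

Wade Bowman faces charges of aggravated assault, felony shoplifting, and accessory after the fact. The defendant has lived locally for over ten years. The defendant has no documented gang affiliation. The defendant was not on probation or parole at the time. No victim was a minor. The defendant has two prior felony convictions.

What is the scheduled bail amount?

Base amounts from the schedule: aggravated assault $141,000; felony shoplifting $16,400; accessory after the fact $5,600.
Stacking rule: highest base plus $8,000 per additional charge. Highest is aggravated assault at $141,000; 2 additional charges → +$16,000. Combined base = $157,000.
Net percentage adjustment: +25% −15% = +10%. $157,000 × 1.1 = $172,700.
$172,700 is within the $200,000 maximum.
$172,700 is at or above the $8,000 minimum.

$172,700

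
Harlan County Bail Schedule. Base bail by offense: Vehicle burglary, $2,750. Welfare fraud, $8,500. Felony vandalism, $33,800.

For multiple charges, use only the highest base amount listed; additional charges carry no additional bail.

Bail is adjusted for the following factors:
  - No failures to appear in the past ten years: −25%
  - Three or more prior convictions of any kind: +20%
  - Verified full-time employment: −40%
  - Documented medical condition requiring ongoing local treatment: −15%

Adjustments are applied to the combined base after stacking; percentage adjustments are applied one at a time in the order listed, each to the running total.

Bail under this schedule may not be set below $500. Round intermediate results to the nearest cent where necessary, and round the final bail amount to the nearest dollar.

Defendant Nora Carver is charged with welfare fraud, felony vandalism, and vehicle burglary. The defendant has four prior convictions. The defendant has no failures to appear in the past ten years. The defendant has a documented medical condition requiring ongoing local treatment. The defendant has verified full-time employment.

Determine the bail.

$15,514

Base amounts from the schedule: welfare fraud $8,500; felony vandalism $33,800; vehicle burglary $2,750.
Stacking rule: use the highest base only. Highest is felony vandalism at $33,800. Combined base = $33,800.
No failures to appear in the past ten years (−25%): $33,800 × 0.75 = $25,350.
Three or more prior convictions of any kind (+20%): $25,350 × 1.2 = $30,420.
Verified full-time employment (−40%): $30,420 × 0.6 = $18,252.
Documented medical condition requiring ongoing local treatment (−15%): $18,252 × 0.85 = $15,514.20.
$15,514.20 is at or above the $500 minimum.
Rounded to the nearest dollar: $15,514.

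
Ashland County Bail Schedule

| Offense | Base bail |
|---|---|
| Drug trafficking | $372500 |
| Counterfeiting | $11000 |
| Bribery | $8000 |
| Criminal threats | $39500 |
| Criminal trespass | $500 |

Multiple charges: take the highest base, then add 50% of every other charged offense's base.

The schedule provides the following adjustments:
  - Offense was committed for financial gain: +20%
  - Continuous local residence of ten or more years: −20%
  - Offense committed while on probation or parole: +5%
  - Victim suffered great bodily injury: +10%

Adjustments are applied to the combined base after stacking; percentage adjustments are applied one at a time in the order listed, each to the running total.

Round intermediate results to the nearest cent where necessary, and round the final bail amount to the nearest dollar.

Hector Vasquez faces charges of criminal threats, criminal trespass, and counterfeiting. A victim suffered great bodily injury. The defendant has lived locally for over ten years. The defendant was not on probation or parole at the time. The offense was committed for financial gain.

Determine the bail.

Base amounts from the schedule: criminal threats $39500; criminal trespass $500; counterfeiting $11000.
Stacking rule: highest base plus 50% of each additional charge. Highest is criminal threats at $39500. Additional: $500 × 50% = $250; $11000 × 50% = $5500. Combined base = $39500 + $5750 = $45250.
Offense was committed for financial gain (+20%): $45250 × 1.2 = $54300.
Continuous local residence of ten or more years (−20%): $54300 × 0.8 = $43440.
Victim suffered great bodily injury (+10%): $43440 × 1.1 = $47784.

$47784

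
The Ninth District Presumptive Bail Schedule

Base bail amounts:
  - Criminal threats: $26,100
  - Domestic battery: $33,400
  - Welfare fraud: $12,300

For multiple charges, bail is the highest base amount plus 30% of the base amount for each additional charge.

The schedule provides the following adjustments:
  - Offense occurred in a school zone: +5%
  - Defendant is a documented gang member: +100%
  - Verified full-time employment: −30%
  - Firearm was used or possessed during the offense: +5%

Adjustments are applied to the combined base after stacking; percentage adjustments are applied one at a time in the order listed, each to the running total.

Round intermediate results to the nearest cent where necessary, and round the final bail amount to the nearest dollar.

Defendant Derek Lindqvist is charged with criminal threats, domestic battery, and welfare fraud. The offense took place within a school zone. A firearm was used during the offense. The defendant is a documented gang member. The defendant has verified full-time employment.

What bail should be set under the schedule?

Base amounts from the schedule: criminal threats $26,100; domestic battery $33,400; welfare fraud $12,300.
Stacking rule: highest base plus 30% of each additional charge. Highest is domestic battery at $33,400. Additional: $26,100 × 30% = $7,830; $12,300 × 30% = $3,690. Combined base = $33,400 + $11,520 = $44,920.
Offense occurred in a school zone (+5%): $44,920 × 1.05 = $47,166.
Defendant is a documented gang member (+100%): $47,166 × 2 = $94,332.
Verified full-time employment (−30%): $94,332 × 0.7 = $66,032.40.
Firearm was used or possessed during the offense (+5%): $66,032.40 × 1.05 = $69,334.02.
Rounded to the nearest dollar: $69,334.

$69,334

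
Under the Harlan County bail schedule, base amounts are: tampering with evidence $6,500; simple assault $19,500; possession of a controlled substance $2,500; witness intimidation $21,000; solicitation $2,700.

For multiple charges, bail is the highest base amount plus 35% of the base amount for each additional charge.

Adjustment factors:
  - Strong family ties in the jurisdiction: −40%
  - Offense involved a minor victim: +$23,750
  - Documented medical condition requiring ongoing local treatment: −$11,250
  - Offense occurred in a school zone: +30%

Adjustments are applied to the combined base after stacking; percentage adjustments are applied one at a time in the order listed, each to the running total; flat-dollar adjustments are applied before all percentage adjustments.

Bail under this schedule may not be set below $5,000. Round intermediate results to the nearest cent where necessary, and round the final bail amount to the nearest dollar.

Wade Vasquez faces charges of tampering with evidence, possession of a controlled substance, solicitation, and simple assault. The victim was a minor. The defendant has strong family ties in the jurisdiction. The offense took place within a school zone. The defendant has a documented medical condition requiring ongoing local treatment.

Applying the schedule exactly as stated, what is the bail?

$28,154

Base amounts from the schedule: tampering with evidence $6,500; possession of a controlled substance $2,500; solicitation $2,700; simple assault $19,500.
Stacking rule: highest base plus 35% of each additional charge. Highest is simple assault at $19,500. Additional: $6,500 × 35% = $2,275; $2,500 × 35% = $875; $2,700 × 35% = $945. Combined base = $19,500 + $4,095 = $23,595.
Offense involved a minor victim (+$23,750 flat): $23,595 + $23,750 = $47,345.
Documented medical condition requiring ongoing local treatment (−$11,250 flat): $47,345 − $11,250 = $36,095.
Strong family ties in the jurisdiction (−40%): $36,095 × 0.6 = $21,657.
Offense occurred in a school zone (+30%): $21,657 × 1.3 = $28,154.10.
$28,154.10 is at or above the $5,000 minimum.
Rounded to the nearest dollar: $28,154.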